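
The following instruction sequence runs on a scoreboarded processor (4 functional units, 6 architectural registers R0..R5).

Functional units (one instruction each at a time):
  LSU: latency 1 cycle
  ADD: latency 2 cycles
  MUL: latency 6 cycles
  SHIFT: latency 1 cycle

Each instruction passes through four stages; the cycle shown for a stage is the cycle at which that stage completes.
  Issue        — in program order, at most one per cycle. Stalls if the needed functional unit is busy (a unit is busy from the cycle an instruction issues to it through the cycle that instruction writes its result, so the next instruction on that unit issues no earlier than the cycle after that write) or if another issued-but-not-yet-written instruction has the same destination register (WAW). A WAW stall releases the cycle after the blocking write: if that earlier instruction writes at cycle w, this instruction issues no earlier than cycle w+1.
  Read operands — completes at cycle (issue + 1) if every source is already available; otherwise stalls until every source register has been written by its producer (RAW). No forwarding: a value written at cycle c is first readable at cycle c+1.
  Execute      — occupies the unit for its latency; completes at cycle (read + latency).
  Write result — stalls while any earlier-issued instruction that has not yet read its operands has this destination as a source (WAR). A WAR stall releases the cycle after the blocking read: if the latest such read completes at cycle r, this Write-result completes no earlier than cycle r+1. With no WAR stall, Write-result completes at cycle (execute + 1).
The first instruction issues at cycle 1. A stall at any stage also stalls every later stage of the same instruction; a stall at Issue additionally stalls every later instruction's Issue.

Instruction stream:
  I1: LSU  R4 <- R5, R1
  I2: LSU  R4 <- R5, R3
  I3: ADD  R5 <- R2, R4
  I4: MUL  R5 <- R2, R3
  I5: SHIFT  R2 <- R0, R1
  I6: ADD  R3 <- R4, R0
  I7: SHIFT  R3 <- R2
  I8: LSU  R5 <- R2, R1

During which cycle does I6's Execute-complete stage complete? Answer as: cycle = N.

cycle = 18

t=1  I1→LSU
t=2  I1 RO
t=3  I1 EX
t=4  I1 WR R4
t=5  I2→LSU
t=6  I2 RO · I3→ADD
t=7  I2 EX
t=8  I2 WR R4
t=9  I3 RO
t=11  I3 EX
t=12  I3 WR R5
t=13  I4→MUL
t=14  I4 RO · I5→SHIFT
t=15  I5 RO · I6→ADD
t=16  I5 EX · I6 RO
t=17  I5 WR R2
t=18  I6 EX
t=19  I6 WR R3
t=20  I4 EX · I7→SHIFT
t=21  I4 WR R5 · I7 RO
t=22  I7 EX · I8→LSU
t=23  I7 WR R3 · I8 RO
t=24  I8 EX
t=25  I8 WR R5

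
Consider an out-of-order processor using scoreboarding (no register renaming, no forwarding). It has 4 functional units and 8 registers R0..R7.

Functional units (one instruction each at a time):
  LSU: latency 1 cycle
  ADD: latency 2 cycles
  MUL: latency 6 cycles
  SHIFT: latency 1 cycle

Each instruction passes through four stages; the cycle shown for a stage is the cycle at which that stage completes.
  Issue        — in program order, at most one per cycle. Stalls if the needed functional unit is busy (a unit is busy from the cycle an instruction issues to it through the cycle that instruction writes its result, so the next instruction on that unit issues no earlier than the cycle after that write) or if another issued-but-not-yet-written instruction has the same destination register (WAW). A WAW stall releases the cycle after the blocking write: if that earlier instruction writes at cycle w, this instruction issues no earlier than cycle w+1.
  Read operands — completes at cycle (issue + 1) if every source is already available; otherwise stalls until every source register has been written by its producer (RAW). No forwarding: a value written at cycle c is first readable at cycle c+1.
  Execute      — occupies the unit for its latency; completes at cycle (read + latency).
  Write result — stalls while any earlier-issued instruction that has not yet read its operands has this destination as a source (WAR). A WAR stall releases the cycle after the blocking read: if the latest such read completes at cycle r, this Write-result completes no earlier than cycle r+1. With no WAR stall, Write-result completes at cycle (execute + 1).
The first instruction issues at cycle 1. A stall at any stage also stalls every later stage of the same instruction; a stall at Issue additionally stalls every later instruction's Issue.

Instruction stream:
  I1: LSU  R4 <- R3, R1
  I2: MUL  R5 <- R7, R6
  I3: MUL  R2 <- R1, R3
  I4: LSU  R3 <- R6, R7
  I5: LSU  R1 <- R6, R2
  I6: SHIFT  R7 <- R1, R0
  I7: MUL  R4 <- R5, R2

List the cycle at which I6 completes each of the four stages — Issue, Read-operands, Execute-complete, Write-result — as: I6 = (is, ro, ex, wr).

I6 = (17, 23, 24, 25)

cycle 1: I1→LSU
cycle 2: I1 RO | I2→MUL
cycle 3: I1 EX | I2 RO
cycle 4: I1 WR R4
cycle 9: I2 EX
cycle 10: I2 WR R5
cycle 11: I3→MUL
cycle 12: I3 RO | I4→LSU
cycle 13: I4 RO
cycle 14: I4 EX
cycle 15: I4 WR R3
cycle 16: I5→LSU
cycle 17: I6→SHIFT
cycle 18: I3 EX
cycle 19: I3 WR R2
cycle 20: I5 RO | I7→MUL
cycle 21: I5 EX | I7 RO
cycle 22: I5 WR R1
cycle 23: I6 RO
cycle 24: I6 EX
cycle 25: I6 WR R7
cycle 27: I7 EX
cycle 28: I7 WR R4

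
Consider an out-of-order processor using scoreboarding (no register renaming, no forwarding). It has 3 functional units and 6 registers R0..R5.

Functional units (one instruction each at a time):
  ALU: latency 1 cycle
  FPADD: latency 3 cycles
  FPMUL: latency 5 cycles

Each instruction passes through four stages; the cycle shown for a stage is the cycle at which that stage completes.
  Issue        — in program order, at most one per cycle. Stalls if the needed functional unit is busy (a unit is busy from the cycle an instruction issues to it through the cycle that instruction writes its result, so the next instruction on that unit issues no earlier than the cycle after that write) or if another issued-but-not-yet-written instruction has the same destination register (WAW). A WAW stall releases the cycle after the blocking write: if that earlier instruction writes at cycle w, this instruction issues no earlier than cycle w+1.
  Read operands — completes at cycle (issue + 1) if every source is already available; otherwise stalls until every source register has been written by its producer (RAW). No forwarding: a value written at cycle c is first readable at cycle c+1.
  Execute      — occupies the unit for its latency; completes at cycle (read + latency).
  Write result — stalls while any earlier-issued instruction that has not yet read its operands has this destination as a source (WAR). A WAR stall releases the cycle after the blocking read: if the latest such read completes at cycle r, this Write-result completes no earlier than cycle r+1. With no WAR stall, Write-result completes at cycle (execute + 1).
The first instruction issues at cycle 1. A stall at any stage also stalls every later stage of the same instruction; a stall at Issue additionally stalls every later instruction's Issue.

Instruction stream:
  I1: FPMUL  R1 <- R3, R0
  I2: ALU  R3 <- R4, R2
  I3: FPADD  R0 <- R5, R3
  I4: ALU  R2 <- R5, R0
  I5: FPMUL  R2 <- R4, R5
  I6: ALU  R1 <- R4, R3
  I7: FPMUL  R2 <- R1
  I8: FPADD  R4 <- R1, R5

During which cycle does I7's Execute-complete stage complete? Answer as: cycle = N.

I1 -> (1, 2, 7, 8)
I2 -> (2, 3, 4, 5)
I3 -> (3, 6, 9, 10)  // RAW R3: wait I2 write@5
I4 -> (6, 11, 12, 13)  // struct: ALU busy until I2 writes@5, RAW R0: wait I3 write@10
I5 -> (14, 15, 20, 21)  // WAW R2: wait I4 write@13
I6 -> (15, 16, 17, 18)
I7 -> (22, 23, 28, 29)  // struct: FPMUL busy until I5 writes@21
I8 -> (23, 24, 27, 28)

cycle = 28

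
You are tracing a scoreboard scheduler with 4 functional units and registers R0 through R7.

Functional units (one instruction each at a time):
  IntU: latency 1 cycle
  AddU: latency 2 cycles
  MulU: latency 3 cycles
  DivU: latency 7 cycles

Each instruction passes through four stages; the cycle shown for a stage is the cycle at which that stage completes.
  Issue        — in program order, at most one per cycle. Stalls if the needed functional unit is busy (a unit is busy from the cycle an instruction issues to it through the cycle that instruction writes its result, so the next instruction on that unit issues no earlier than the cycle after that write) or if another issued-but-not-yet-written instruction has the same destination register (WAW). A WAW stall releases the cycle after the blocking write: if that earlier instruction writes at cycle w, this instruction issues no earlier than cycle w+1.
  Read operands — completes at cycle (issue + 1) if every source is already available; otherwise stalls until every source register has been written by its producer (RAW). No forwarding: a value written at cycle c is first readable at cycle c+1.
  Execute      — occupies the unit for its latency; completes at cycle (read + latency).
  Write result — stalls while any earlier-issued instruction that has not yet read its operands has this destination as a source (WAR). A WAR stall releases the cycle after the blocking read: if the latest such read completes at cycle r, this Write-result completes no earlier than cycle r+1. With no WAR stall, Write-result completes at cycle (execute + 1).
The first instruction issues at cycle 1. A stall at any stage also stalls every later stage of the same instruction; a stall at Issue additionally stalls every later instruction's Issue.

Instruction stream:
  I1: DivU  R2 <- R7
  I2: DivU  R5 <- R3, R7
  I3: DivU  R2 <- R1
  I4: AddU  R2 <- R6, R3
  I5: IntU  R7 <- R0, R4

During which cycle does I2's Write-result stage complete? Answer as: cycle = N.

cycle = 20

I1 -> (1, 2, 9, 10)
I2 -> (11, 12, 19, 20)  // struct: DivU busy until I1 writes@10
I3 -> (21, 22, 29, 30)  // struct: DivU busy until I2 writes@20
I4 -> (31, 32, 34, 35)  // WAW R2: wait I3 write@30
I5 -> (32, 33, 34, 35)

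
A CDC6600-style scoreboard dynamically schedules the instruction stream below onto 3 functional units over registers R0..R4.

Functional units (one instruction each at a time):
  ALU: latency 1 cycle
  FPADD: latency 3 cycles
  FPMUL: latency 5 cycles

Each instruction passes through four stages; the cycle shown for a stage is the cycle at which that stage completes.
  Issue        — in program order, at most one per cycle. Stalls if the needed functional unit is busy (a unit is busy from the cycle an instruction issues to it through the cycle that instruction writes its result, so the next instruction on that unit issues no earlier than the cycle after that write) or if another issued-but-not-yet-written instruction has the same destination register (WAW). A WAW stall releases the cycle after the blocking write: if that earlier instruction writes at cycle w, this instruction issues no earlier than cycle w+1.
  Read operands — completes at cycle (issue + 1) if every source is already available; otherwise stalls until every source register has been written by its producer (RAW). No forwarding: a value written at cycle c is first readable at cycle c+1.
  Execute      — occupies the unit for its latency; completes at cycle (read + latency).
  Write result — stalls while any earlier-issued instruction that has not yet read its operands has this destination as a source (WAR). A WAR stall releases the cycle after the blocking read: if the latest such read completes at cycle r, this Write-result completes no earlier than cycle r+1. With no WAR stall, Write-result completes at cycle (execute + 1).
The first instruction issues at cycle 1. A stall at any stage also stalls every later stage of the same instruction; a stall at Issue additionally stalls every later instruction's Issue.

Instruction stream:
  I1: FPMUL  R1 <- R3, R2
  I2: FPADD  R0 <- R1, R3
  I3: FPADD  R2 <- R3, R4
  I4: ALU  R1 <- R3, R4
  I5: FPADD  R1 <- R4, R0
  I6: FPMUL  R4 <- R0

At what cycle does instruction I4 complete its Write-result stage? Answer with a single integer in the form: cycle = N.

[1] I1 issues→FPMUL
[2] I1 reads | I2 issues→FPADD
[7] I1 exec-done
[8] I1 writes R1
[9] I2 reads
[12] I2 exec-done
[13] I2 writes R0
[14] I3 issues→FPADD
[15] I3 reads | I4 issues→ALU
[16] I4 reads
[17] I4 exec-done
[18] I3 exec-done | I4 writes R1
[19] I3 writes R2
[20] I5 issues→FPADD
[21] I5 reads | I6 issues→FPMUL
[22] I6 reads
[24] I5 exec-done
[25] I5 writes R1
[27] I6 exec-done
[28] I6 writes R4

cycle = 18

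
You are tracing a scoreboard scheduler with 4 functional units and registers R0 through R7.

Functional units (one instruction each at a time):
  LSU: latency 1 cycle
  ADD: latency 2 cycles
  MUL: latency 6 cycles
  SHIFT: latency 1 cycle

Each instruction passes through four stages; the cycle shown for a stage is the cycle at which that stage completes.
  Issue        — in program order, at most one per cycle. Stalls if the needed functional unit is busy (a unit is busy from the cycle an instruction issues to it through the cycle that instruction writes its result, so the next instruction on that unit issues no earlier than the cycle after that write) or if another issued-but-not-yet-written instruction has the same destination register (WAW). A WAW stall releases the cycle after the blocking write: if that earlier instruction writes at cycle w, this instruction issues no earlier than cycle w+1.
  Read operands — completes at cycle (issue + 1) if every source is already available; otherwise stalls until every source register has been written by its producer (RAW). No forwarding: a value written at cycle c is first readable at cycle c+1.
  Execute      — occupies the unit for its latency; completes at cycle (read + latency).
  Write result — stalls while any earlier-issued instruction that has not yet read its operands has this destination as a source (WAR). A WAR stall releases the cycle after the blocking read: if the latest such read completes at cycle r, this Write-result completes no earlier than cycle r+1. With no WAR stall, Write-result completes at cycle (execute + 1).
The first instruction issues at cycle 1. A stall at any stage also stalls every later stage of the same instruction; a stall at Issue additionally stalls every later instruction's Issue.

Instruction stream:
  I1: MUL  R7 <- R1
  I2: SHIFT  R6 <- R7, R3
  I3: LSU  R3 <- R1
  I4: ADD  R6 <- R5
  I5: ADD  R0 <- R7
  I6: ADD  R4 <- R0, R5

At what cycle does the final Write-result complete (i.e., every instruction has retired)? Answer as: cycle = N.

cycle = 27

1) issue 1, read 2, done 8, write 9
2) issue 2, read 10, done 11, write 12  <RAW R7: wait I1 write@9>
3) issue 3, read 4, done 5, write 11  <WAR R3: wait I2 read@10>
4) issue 13, read 14, done 16, write 17  <WAW R6: wait I2 write@12>
5) issue 18, read 19, done 21, write 22  <struct: ADD busy until I4 writes@17>
6) issue 23, read 24, done 26, write 27  <struct: ADD busy until I5 writes@22>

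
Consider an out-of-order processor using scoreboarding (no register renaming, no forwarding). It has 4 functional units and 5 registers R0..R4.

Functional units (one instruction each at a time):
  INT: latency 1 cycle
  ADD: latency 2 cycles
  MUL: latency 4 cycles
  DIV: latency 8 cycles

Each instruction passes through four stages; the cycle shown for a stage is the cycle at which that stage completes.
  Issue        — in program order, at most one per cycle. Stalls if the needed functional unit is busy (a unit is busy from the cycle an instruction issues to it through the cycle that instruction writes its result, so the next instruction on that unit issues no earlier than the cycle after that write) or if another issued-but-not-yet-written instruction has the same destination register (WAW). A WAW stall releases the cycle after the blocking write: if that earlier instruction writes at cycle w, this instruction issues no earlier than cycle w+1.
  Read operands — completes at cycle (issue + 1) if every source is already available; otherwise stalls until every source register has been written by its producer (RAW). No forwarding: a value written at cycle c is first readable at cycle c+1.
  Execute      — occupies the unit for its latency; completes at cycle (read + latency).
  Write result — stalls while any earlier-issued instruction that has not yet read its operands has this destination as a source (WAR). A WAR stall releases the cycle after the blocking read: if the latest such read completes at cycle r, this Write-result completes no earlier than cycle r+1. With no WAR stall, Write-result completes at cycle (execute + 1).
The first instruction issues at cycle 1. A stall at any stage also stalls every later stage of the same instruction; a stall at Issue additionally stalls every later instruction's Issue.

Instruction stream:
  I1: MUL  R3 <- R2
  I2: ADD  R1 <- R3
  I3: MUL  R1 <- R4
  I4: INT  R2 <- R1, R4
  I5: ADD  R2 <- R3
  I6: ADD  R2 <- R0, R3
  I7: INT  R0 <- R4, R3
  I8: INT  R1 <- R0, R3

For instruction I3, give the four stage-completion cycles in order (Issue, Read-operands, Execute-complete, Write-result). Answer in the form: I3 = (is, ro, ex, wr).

I3 = (12, 13, 17, 18)

I1 -> (1, 2, 6, 7)
I2 -> (2, 8, 10, 11)  // RAW R3: wait I1 write@7
I3 -> (12, 13, 17, 18)  // WAW R1: wait I2 write@11
I4 -> (13, 19, 20, 21)  // RAW R1: wait I3 write@18
I5 -> (22, 23, 25, 26)  // WAW R2: wait I4 write@21
I6 -> (27, 28, 30, 31)  // struct: ADD busy until I5 writes@26
I7 -> (28, 29, 30, 31)
I8 -> (32, 33, 34, 35)  // struct: INT busy until I7 writes@31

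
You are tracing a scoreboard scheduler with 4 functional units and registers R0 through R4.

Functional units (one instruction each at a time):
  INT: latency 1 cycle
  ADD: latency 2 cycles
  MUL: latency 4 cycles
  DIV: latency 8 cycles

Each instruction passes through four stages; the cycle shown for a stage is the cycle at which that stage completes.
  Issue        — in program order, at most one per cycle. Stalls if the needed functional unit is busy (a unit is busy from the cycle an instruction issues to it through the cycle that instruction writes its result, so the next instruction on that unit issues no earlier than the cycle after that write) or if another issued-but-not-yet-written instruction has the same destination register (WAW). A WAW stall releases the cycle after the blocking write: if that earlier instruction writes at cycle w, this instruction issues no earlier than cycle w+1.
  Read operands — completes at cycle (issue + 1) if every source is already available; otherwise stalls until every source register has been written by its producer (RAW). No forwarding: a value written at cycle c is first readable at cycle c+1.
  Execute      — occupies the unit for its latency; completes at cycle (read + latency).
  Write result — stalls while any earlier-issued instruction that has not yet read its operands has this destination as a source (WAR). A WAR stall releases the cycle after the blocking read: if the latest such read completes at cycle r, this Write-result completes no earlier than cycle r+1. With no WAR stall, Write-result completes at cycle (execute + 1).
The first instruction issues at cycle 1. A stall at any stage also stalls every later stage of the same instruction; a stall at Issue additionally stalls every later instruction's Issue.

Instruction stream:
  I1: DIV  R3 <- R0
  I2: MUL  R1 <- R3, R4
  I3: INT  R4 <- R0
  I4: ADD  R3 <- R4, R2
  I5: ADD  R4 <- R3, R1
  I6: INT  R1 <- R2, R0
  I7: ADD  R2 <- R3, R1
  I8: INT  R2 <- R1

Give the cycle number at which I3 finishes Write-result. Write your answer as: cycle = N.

cycle = 13

  I1 | 1 | 2 | 10 | 11
  I2 | 2 | 12 | 16 | 17   RAW R3: wait I1 write@11
  I3 | 3 | 4 | 5 | 13   WAR R4: wait I2 read@12
  I4 | 12 | 14 | 16 | 17   WAW R3: wait I1 write@11 · RAW R4: wait I3 write@13
  I5 | 18 | 19 | 21 | 22   struct: ADD busy until I4 writes@17
  I6 | 19 | 20 | 21 | 22
  I7 | 23 | 24 | 26 | 27   struct: ADD busy until I5 writes@22
  I8 | 28 | 29 | 30 | 31   WAW R2: wait I7 write@27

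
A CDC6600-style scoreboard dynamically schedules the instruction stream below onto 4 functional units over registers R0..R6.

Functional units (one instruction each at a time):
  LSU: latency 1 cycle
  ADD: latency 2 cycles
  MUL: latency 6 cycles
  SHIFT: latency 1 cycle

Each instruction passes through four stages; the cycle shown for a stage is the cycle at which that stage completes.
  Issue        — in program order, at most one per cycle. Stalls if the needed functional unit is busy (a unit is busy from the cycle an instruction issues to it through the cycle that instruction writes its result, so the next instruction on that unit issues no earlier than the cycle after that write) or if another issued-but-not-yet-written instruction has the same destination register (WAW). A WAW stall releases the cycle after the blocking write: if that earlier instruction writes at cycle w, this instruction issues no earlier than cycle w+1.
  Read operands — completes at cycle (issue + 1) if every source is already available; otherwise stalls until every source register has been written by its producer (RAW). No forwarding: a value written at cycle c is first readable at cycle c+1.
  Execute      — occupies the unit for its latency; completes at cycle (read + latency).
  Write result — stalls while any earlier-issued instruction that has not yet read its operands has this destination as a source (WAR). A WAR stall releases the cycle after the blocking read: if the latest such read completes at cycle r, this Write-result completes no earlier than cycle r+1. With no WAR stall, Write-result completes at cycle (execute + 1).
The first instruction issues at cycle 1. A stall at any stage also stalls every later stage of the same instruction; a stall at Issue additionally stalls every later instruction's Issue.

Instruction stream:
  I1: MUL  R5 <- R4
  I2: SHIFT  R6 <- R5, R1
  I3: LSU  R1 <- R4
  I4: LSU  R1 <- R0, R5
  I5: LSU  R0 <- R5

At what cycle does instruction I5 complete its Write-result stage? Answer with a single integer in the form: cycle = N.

cycle = 19

[1] I1 issues→MUL
[2] I1 reads, I2 issues→SHIFT
[3] I3 issues→LSU
[4] I3 reads
[5] I3 exec-done
[8] I1 exec-done
[9] I1 writes R5
[10] I2 reads
[11] I2 exec-done, I3 writes R1
[12] I2 writes R6, I4 issues→LSU
[13] I4 reads
[14] I4 exec-done
[15] I4 writes R1
[16] I5 issues→LSU
[17] I5 reads
[18] I5 exec-done
[19] I5 writes R0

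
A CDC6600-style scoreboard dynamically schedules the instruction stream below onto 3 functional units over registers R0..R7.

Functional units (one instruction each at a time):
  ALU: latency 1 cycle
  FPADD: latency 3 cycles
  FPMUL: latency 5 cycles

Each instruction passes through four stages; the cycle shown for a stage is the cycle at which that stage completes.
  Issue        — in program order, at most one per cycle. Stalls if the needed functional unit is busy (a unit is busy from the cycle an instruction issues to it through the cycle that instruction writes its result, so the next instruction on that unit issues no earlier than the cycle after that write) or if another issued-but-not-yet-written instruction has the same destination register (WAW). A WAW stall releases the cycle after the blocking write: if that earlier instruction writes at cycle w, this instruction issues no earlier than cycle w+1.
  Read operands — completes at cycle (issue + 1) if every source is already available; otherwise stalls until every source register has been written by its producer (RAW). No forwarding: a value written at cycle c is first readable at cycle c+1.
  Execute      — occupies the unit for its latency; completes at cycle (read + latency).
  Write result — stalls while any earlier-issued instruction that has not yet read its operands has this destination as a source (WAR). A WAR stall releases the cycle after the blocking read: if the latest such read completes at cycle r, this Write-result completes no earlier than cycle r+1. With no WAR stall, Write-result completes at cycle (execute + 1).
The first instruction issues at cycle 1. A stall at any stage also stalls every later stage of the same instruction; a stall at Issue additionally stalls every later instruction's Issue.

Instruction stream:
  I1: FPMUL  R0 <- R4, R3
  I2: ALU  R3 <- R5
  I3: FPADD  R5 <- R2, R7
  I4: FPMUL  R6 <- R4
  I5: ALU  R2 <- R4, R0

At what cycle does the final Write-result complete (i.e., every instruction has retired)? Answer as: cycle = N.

cycle = 16

t=1  issue I1 (FPMUL)
t=2  I1 read-ops, issue I2 (ALU)
t=3  I2 read-ops, issue I3 (FPADD)
t=4  I2 finished on ALU, I3 read-ops
t=5  I2→R3
t=7  I1 finished on FPMUL, I3 finished on FPADD
t=8  I1→R0, I3→R5
t=9  issue I4 (FPMUL)
t=10  I4 read-ops, issue I5 (ALU)
t=11  I5 read-ops
t=12  I5 finished on ALU
t=13  I5→R2
t=15  I4 finished on FPMUL
t=16  I4→R6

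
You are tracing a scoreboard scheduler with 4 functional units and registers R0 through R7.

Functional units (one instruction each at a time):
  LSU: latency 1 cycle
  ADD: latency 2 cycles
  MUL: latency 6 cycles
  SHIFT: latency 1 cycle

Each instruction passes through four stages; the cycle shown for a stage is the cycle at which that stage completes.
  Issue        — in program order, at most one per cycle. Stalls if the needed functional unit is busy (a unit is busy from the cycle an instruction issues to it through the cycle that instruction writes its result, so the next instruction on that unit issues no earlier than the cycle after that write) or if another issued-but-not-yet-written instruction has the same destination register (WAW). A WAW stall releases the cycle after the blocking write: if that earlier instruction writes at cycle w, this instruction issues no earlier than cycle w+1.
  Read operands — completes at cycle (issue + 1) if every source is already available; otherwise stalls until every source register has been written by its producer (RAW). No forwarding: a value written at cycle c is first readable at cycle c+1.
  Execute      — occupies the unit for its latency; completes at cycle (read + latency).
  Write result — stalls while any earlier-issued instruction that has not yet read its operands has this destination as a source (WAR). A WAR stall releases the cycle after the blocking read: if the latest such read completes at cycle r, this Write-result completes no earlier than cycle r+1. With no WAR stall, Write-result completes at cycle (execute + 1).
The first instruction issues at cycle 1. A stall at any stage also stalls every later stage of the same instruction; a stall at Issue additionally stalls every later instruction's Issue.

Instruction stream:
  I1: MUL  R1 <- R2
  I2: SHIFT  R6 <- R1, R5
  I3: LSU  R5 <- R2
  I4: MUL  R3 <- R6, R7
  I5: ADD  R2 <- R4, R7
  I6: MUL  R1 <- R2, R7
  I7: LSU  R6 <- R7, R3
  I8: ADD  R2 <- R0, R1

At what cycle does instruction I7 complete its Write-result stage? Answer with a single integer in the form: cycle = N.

cycle = 25

I1  is:1  ro:2  ex:8  wr:9
I2  is:2  ro:10  ex:11  wr:12  — RAW R1: wait I1 write@9
I3  is:3  ro:4  ex:5  wr:11  — WAR R5: wait I2 read@10
I4  is:10  ro:13  ex:19  wr:20  — struct: MUL busy until I1 writes@9, RAW R6: wait I2 write@12
I5  is:11  ro:12  ex:14  wr:15
I6  is:21  ro:22  ex:28  wr:29  — struct: MUL busy until I4 writes@20
I7  is:22  ro:23  ex:24  wr:25
I8  is:23  ro:30  ex:32  wr:33  — RAW R1: wait I6 write@29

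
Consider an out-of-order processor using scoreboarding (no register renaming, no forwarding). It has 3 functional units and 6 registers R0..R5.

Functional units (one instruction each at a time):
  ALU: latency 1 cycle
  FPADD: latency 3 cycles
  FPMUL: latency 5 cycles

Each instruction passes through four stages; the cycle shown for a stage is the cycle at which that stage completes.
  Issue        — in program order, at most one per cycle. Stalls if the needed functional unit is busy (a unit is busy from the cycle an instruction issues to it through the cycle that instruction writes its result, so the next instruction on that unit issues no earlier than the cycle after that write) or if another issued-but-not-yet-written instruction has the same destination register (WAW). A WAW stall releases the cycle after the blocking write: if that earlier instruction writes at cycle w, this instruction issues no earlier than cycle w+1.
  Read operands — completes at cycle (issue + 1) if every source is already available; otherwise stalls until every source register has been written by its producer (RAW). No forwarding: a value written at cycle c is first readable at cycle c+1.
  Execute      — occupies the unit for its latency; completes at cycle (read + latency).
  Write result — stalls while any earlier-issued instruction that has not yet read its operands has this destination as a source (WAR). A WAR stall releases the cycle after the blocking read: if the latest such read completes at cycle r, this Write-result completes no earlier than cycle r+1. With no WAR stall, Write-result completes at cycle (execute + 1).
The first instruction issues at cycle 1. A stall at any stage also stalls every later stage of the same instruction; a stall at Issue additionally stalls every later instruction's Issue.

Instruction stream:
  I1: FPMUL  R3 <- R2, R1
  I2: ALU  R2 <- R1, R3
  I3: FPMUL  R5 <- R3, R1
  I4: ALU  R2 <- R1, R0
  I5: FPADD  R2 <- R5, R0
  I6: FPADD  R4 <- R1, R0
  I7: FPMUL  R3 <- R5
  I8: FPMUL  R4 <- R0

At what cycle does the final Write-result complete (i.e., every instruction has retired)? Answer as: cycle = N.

t=1  issue I1 (FPMUL)
t=2  I1 read-ops, issue I2 (ALU)
t=7  I1 finished on FPMUL
t=8  I1→R3
t=9  I2 read-ops, issue I3 (FPMUL)
t=10  I2 finished on ALU, I3 read-ops
t=11  I2→R2
t=12  issue I4 (ALU)
t=13  I4 read-ops
t=14  I4 finished on ALU
t=15  I3 finished on FPMUL, I4→R2
t=16  I3→R5, issue I5 (FPADD)
t=17  I5 read-ops
t=20  I5 finished on FPADD
t=21  I5→R2
t=22  issue I6 (FPADD)
t=23  I6 read-ops, issue I7 (FPMUL)
t=24  I7 read-ops
t=26  I6 finished on FPADD
t=27  I6→R4
t=29  I7 finished on FPMUL
t=30  I7→R3
t=31  issue I8 (FPMUL)
t=32  I8 read-ops
t=37  I8 finished on FPMUL
t=38  I8→R4

cycle = 38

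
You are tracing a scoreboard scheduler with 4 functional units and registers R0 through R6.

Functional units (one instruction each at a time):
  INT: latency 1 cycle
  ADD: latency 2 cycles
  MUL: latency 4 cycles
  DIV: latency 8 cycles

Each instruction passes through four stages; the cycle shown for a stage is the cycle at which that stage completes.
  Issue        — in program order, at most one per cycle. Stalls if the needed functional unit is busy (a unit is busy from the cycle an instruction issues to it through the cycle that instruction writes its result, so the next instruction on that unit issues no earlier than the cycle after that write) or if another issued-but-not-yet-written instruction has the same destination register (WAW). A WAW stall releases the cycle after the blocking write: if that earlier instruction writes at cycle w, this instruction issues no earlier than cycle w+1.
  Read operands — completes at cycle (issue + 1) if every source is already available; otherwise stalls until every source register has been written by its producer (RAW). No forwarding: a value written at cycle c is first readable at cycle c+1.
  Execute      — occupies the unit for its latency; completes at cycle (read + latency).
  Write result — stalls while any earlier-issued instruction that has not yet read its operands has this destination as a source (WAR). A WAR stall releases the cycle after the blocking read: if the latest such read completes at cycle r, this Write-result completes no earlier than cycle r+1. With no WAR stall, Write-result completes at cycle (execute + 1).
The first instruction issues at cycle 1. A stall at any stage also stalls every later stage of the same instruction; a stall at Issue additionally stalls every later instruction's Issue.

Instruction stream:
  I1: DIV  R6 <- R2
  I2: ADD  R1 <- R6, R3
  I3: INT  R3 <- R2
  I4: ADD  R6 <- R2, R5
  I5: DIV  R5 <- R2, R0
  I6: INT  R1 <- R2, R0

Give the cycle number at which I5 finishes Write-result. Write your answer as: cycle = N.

cycle = 27

I1: IS=1 RO=2 EX=10 WR=11
I2: IS=2 RO=12 EX=14 WR=15  [RAW R6: wait I1 write@11]
I3: IS=3 RO=4 EX=5 WR=13  [WAR R3: wait I2 read@12]
I4: IS=16 RO=17 EX=19 WR=20  [struct: ADD busy until I2 writes@15]
I5: IS=17 RO=18 EX=26 WR=27
I6: IS=18 RO=19 EX=20 WR=21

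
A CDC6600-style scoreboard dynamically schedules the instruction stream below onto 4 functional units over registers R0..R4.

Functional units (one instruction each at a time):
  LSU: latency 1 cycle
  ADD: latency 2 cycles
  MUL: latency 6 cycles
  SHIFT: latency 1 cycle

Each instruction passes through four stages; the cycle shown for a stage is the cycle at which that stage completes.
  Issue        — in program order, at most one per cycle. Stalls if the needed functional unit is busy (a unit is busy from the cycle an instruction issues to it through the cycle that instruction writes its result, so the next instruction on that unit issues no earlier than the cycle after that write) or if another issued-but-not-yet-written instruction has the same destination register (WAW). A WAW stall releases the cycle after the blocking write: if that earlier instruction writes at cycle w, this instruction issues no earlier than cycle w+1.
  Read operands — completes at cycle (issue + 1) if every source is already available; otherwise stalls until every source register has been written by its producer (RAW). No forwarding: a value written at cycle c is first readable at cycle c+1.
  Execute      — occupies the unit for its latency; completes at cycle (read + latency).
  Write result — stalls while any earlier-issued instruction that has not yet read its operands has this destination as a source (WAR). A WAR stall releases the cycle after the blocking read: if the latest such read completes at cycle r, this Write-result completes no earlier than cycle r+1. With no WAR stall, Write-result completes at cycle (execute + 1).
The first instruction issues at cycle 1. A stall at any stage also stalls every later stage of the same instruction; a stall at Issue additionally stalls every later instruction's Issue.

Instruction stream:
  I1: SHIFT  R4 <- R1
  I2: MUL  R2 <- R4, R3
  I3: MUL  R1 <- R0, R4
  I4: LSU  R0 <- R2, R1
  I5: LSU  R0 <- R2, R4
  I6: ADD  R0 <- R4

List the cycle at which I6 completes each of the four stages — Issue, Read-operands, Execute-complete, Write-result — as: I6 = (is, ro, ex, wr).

[1] I1 issues→SHIFT
[2] I1 reads · I2 issues→MUL
[3] I1 exec-done
[4] I1 writes R4
[5] I2 reads
[11] I2 exec-done
[12] I2 writes R2
[13] I3 issues→MUL
[14] I3 reads · I4 issues→LSU
[20] I3 exec-done
[21] I3 writes R1
[22] I4 reads
[23] I4 exec-done
[24] I4 writes R0
[25] I5 issues→LSU
[26] I5 reads
[27] I5 exec-done
[28] I5 writes R0
[29] I6 issues→ADD
[30] I6 reads
[32] I6 exec-done
[33] I6 writes R0

I6 = (29, 30, 32, 33)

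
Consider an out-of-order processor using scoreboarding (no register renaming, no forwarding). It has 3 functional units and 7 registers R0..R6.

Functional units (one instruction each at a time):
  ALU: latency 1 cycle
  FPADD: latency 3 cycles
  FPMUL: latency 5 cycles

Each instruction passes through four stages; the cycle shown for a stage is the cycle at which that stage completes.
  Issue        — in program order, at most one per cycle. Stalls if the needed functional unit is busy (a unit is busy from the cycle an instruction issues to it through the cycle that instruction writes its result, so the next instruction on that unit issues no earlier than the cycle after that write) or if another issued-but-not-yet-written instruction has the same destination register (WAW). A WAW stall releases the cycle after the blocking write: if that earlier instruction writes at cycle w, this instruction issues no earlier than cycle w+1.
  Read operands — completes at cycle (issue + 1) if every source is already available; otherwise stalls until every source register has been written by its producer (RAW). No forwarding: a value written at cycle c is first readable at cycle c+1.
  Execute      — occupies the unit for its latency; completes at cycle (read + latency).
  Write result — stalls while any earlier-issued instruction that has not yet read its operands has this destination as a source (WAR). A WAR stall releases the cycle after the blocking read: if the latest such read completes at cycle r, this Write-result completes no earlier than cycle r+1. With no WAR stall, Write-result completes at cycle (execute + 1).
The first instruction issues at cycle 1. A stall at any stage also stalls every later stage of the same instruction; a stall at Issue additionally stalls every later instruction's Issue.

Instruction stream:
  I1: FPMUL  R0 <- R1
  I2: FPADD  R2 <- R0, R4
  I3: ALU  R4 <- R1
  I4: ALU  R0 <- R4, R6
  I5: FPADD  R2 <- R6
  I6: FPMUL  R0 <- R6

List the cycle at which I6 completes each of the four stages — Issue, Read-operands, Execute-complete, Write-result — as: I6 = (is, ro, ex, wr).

I6 = (15, 16, 21, 22)

[I1] 1/2/7/8
[I2] 2/9/12/13  (RAW R0: wait I1 write@8)
[I3] 3/4/5/10  (WAR R4: wait I2 read@9)
[I4] 11/12/13/14  (struct: ALU busy until I3 writes@10)
[I5] 14/15/18/19  (struct: FPADD busy until I2 writes@13)
[I6] 15/16/21/22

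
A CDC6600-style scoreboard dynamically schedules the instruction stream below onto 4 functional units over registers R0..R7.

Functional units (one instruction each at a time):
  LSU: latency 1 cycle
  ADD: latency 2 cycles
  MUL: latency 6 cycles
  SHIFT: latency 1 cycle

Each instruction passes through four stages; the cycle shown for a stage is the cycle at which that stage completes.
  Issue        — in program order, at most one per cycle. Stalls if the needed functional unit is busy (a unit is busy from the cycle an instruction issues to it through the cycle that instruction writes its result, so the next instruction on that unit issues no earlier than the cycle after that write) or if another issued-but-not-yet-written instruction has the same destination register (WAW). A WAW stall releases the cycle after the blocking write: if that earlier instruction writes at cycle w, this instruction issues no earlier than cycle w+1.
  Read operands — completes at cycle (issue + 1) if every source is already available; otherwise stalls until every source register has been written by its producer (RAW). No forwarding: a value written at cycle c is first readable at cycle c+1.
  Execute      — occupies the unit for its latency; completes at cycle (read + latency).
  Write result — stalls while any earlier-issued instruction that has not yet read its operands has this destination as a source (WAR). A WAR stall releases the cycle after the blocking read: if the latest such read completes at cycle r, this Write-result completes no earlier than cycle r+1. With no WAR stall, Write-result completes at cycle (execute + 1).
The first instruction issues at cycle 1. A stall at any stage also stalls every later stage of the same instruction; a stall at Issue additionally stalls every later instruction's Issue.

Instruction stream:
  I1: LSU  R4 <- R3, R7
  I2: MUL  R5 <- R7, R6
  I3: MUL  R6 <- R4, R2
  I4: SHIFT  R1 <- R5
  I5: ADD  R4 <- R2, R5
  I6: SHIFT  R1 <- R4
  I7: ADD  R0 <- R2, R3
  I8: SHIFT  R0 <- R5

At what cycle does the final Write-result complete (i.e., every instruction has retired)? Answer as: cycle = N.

cycle = 26

I1 -> (1, 2, 3, 4)
I2 -> (2, 3, 9, 10)
I3 -> (11, 12, 18, 19)  // struct: MUL busy until I2 writes@10
I4 -> (12, 13, 14, 15)
I5 -> (13, 14, 16, 17)
I6 -> (16, 18, 19, 20)  // struct: SHIFT busy until I4 writes@15, RAW R4: wait I5 write@17
I7 -> (18, 19, 21, 22)  // struct: ADD busy until I5 writes@17
I8 -> (23, 24, 25, 26)  // WAW R0: wait I7 write@22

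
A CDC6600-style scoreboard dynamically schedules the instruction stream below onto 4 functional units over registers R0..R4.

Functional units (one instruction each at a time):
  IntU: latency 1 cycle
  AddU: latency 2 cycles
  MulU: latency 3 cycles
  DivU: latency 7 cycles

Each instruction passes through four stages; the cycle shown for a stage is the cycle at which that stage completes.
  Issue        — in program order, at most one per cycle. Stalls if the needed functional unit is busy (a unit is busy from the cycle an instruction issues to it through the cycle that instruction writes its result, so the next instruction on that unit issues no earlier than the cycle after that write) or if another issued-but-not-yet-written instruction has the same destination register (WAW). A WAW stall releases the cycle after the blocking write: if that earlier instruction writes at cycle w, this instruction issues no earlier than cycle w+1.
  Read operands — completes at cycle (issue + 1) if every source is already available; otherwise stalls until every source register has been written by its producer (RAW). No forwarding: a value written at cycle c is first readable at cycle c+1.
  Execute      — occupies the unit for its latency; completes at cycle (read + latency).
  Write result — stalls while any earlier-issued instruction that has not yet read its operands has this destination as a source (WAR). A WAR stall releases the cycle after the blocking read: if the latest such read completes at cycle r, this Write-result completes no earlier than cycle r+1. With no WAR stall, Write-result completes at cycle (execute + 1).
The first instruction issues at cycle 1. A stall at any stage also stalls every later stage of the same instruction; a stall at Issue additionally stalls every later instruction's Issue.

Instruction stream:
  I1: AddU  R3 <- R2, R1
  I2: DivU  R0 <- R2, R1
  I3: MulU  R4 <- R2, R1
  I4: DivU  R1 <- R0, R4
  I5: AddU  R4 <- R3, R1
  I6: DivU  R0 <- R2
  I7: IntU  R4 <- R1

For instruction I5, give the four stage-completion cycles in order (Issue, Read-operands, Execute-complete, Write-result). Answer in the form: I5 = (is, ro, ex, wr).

I5 = (13, 22, 24, 25)

1) issue 1, read 2, done 4, write 5
2) issue 2, read 3, done 10, write 11
3) issue 3, read 4, done 7, write 8
4) issue 12, read 13, done 20, write 21  <struct: DivU busy until I2 writes@11>
5) issue 13, read 22, done 24, write 25  <RAW R1: wait I4 write@21>
6) issue 22, read 23, done 30, write 31  <struct: DivU busy until I4 writes@21>
7) issue 26, read 27, done 28, write 29  <WAW R4: wait I5 write@25>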